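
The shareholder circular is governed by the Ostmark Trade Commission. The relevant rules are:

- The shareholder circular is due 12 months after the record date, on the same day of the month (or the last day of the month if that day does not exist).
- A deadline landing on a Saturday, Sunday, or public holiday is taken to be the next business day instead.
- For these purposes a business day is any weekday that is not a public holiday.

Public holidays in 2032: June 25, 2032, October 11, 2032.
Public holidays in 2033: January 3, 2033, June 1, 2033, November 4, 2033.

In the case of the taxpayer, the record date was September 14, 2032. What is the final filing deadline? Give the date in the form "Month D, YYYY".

12 months after September 14, 2032, on the same day of the month, is September 14, 2033.
September 14, 2033 falls on a Wednesday, which is a business day, so no adjustment is needed.
Deadline: September 14, 2033.

September 14, 2033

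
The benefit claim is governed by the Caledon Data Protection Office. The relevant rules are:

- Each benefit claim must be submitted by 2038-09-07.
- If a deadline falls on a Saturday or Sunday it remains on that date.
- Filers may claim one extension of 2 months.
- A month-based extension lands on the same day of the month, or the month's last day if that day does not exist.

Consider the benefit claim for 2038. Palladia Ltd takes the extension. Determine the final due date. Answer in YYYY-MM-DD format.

The statutory due date is 2038-09-07.
2038-09-07 falls on a Tuesday. The rules make no weekend/holiday allowance, so it remains 2038-09-07.
The 2 months extension carries 2038-09-07 to 2038-11-07.
2038-11-07 falls on a Sunday. The rules make no weekend/holiday allowance, so it remains 2038-11-07.
Deadline: 2038-11-07.

2038-11-07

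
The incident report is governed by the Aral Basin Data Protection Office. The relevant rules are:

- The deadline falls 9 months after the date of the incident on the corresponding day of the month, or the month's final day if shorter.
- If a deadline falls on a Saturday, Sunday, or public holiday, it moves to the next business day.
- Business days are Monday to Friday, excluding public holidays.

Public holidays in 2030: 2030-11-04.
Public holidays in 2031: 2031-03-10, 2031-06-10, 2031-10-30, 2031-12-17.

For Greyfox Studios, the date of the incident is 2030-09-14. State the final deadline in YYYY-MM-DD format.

9 months from 2030-09-14 is 2031-06-14.
2031-06-14 falls on a Saturday. Rolling to the next business day gives 2031-06-16, a Monday.
Final deadline: 2031-06-16.

2031-06-16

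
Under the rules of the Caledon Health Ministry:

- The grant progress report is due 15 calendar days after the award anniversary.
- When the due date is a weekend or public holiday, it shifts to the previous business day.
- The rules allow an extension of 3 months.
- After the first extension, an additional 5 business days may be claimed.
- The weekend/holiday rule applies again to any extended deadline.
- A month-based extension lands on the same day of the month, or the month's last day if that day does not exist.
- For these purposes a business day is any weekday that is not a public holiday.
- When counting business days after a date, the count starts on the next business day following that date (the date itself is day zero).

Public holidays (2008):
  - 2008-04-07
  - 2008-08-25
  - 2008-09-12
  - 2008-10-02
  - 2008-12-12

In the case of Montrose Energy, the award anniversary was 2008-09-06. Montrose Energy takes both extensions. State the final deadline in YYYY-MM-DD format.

Adding 15 calendar days to 2008-09-06 gives 2008-09-21.
2008-09-21 is a Sunday; the preceding business day is 2008-09-19 (Friday).
The 3 months extension carries 2008-09-19 to 2008-12-19.
2008-12-19 (Friday) is already a business day.
The 5-business-day extension runs from 2008-12-19 to 2008-12-26.
2008-12-26 falls on a Friday, which is a business day, so no adjustment is needed.
So the filing is due 2008-12-26.

2008-12-26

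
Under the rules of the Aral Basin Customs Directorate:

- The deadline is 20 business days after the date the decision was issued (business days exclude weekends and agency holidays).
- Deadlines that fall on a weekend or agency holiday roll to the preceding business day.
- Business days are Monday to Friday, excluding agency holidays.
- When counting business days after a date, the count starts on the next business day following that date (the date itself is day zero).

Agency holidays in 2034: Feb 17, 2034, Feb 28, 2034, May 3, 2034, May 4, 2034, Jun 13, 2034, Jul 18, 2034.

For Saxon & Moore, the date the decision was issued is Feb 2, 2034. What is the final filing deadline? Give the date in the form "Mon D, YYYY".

Mar 6, 2034

20 business days after Feb 2, 2034, excluding weekends and holidays, is Mar 6, 2034.
Mar 6, 2034 is a Monday and not a listed holiday, so it stands.
Final deadline: Mar 6, 2034.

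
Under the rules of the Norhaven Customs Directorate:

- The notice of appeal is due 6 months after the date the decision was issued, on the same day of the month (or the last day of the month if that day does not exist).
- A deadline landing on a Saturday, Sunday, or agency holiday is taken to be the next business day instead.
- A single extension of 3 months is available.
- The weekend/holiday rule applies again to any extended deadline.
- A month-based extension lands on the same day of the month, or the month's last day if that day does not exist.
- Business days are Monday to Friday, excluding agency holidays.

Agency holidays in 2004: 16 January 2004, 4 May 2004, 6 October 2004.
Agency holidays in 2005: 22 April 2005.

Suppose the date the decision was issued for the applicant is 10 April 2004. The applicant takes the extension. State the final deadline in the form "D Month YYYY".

11 January 2005

6 months from 10 April 2004 is 10 October 2004.
Because 10 October 2004 is a Sunday, the deadline becomes 11 October 2004 (Monday).
The 3 months extension carries 11 October 2004 to 11 January 2005.
11 January 2005 falls on a Tuesday, which is a business day, so no adjustment is needed.
The final due date is 11 January 2005.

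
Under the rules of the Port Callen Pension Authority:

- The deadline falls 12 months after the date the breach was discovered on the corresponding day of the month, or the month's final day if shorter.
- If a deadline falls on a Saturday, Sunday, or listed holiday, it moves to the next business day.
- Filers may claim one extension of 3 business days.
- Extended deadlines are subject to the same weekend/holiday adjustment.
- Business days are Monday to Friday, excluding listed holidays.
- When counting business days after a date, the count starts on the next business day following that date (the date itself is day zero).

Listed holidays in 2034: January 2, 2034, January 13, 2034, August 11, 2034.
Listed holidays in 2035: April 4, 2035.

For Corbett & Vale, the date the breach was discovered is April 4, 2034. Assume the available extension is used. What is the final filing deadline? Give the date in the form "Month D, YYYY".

Moving 12 months forward from April 4, 2034 on the corresponding day gives April 4, 2035.
April 4, 2035 is a listed holiday; the next business day is April 5, 2035 (Thursday).
Applying the 3-business-day extension: 3 business days after April 5, 2035 is April 10, 2035.
April 10, 2035 falls on a Tuesday, which is a business day, so no adjustment is needed.
So the filing is due April 10, 2035.

April 10, 2035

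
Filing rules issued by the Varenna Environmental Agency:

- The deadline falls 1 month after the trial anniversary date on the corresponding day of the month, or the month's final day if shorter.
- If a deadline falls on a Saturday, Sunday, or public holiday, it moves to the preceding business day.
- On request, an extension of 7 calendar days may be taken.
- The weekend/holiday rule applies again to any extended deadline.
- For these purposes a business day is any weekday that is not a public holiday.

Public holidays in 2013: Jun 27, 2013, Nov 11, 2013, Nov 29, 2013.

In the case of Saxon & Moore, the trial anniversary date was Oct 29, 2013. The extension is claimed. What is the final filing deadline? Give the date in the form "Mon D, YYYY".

1 month after Oct 29, 2013, on the same day of the month, is Nov 29, 2013.
Nov 29, 2013 is a listed holiday, so it moves to the preceding business day, Nov 28, 2013 (Thursday).
Applying the 7-calendar-day extension: Nov 28, 2013 + 7 days = Dec 5, 2013.
Since Dec 5, 2013 is a Thursday and not a holiday, the date is unchanged.
The final due date is Dec 5, 2013.

Dec 5, 2013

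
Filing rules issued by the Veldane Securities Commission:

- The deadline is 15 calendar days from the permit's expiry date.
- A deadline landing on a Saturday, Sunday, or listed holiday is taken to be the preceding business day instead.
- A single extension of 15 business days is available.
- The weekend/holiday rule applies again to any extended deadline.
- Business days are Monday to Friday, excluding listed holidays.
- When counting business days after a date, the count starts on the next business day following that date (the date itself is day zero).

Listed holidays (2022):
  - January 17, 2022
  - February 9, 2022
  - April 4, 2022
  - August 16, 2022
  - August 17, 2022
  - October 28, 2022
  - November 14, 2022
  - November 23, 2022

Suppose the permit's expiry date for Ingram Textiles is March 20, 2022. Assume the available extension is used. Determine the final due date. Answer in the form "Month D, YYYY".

Trigger date March 20, 2022 + 15 calendar days = April 4, 2022.
April 4, 2022 falls on a listed holiday. Rolling to the preceding business day gives April 1, 2022, a Friday.
Applying the 15-business-day extension: 15 business days after April 1, 2022 is April 25, 2022.
April 25, 2022 falls on a Monday, which is a business day, so no adjustment is needed.
The final due date is April 25, 2022.

April 25, 2022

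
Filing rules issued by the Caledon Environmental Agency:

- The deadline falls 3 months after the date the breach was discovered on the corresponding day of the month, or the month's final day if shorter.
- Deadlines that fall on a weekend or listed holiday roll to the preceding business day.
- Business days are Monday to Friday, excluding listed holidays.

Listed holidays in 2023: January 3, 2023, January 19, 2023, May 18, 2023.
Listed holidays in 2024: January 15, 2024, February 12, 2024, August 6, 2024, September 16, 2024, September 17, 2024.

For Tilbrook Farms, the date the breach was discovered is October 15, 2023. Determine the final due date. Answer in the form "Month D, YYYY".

January 12, 2024

3 months after October 15, 2023, on the same day of the month, is January 15, 2024.
Because January 15, 2024 is a listed holiday, the deadline becomes January 12, 2024 (Friday).
Final deadline: January 12, 2024.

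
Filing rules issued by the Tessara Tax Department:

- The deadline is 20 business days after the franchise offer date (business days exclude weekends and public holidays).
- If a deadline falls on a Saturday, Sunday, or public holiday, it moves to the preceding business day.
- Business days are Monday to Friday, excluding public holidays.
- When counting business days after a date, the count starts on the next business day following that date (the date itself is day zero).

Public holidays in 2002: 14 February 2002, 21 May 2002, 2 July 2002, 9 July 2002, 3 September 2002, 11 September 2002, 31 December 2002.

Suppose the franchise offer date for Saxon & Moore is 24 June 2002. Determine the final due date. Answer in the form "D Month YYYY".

Starting the day after 24 June 2002 and counting 20 business days lands on 24 July 2002.
24 July 2002 falls on a Wednesday, which is a business day, so no adjustment is needed.
So the filing is due 24 July 2002.

24 July 2002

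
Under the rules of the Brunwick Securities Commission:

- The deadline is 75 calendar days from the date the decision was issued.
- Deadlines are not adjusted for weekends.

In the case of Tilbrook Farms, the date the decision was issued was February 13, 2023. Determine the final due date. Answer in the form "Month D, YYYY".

April 29, 2023

75 calendar days after February 13, 2023 is April 29, 2023.
April 29, 2023 falls on a Saturday. The rules make no weekend/holiday allowance, so it remains April 29, 2023.
Deadline: April 29, 2023.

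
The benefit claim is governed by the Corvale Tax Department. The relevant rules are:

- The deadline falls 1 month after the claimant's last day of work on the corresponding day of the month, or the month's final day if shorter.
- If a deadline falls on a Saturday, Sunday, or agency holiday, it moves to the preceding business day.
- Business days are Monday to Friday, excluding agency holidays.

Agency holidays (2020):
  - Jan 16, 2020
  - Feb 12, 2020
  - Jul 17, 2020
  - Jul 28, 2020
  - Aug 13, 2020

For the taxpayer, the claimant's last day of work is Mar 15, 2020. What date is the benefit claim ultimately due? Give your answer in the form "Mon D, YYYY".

Apr 15, 2020

1 month from Mar 15, 2020 is Apr 15, 2020.
Since Apr 15, 2020 is a Wednesday and not a holiday, the date is unchanged.
So the filing is due Apr 15, 2020.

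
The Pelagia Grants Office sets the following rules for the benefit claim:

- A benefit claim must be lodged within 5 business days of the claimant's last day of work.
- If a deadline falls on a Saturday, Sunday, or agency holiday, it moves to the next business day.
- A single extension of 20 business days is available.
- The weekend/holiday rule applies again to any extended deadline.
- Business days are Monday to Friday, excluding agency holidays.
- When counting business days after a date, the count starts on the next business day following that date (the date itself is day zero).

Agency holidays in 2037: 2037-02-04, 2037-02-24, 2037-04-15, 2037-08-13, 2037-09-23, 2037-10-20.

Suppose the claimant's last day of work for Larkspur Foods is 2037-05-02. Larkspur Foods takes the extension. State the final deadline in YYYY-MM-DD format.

5 business days after 2037-05-02, excluding weekends and holidays, is 2037-05-08.
2037-05-08 is a Friday and not a listed holiday, so it stands.
Applying the 20-business-day extension: 20 business days after 2037-05-08 is 2037-06-05.
Since 2037-06-05 is a Friday and not a holiday, the date is unchanged.
So the filing is due 2037-06-05.

2037-06-05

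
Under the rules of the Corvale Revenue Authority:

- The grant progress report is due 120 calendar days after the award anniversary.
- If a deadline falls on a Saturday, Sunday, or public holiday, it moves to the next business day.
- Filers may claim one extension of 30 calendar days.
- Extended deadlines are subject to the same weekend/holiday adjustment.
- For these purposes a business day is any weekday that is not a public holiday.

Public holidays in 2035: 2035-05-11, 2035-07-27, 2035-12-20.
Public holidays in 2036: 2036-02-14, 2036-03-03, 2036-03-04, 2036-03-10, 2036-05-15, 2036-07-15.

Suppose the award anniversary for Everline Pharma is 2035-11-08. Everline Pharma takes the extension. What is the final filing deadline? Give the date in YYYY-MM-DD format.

Trigger date 2035-11-08 + 120 calendar days = 2036-03-07.
2036-03-07 is a Friday and not a listed holiday, so it stands.
The 30-calendar-day extension moves the deadline from 2036-03-07 to 2036-04-06.
2036-04-06 is a Sunday; the next business day is 2036-04-07 (Monday).
The final due date is 2036-04-07.

2036-04-07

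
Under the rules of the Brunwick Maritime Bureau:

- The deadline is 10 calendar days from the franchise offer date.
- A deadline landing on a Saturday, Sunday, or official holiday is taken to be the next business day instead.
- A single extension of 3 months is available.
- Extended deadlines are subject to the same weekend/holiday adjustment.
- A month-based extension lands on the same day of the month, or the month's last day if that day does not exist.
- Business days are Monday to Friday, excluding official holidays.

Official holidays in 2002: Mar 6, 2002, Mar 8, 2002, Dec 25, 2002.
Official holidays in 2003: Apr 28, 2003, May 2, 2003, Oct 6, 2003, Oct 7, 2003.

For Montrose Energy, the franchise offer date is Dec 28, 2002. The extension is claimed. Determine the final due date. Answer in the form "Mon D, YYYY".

Apr 7, 2003

10 calendar days after Dec 28, 2002 is Jan 7, 2003.
Jan 7, 2003 is a Tuesday and not a listed holiday, so it stands.
Applying the 3 months extension: 3 months after Jan 7, 2003 is Apr 7, 2003.
Since Apr 7, 2003 is a Monday and not a holiday, the date is unchanged.
Deadline: Apr 7, 2003.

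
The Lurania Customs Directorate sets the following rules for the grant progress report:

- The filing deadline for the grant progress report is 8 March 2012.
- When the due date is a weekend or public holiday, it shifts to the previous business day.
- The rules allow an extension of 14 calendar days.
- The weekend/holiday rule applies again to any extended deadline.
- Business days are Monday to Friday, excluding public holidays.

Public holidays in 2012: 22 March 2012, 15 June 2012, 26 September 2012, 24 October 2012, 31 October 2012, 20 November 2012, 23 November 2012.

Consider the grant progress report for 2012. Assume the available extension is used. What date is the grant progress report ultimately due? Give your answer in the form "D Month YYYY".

21 March 2012

The stated deadline is 8 March 2012.
8 March 2012 (Thursday) is already a business day.
Add the 14 calendar-day extension to 8 March 2012: 22 March 2012.
22 March 2012 falls on a listed holiday. Rolling to the preceding business day gives 21 March 2012, a Wednesday.
The final due date is 21 March 2012.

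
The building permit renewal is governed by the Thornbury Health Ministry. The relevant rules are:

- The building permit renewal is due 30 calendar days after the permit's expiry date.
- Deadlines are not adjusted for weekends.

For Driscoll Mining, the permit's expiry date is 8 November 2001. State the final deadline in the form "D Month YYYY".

From 8 November 2001, 30 calendar days later is 8 December 2001.
8 December 2001 is a Saturday; no weekend or holiday adjustment applies.
So the filing is due 8 December 2001.

8 December 2001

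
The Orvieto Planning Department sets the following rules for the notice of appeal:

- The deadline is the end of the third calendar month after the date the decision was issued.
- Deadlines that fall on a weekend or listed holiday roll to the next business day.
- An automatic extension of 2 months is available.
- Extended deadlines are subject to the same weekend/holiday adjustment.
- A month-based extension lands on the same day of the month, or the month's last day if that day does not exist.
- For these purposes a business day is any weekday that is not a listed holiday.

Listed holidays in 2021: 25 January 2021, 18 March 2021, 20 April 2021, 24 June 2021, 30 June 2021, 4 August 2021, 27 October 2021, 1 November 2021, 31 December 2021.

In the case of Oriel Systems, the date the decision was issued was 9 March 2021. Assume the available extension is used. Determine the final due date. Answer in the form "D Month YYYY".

1 September 2021

3 months after 9 March 2021 falls in June 2021; the last day of that month is 30 June 2021.
Because 30 June 2021 is a listed holiday, the deadline becomes 1 July 2021 (Thursday).
The 2 months extension carries 1 July 2021 to 1 September 2021.
1 September 2021 (Wednesday) is already a business day.
So the filing is due 1 September 2021.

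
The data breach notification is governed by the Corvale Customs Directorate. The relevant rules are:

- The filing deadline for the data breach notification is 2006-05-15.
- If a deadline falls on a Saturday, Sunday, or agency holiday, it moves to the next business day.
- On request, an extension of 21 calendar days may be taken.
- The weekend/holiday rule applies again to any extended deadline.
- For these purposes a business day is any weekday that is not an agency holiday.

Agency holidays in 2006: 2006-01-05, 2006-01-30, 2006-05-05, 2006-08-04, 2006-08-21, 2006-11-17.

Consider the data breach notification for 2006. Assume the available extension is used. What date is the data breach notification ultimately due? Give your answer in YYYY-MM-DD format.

Start from the fixed due date, 2006-05-15.
2006-05-15 is a Monday and not a listed holiday, so it stands.
The 21-calendar-day extension moves the deadline from 2006-05-15 to 2006-06-05.
2006-06-05 (Monday) is already a business day.
So the filing is due 2006-06-05.

2006-06-05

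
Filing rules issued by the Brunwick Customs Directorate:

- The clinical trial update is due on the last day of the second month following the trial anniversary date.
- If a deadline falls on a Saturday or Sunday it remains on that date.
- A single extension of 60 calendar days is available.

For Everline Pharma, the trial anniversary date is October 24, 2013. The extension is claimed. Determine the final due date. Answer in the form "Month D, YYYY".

March 1, 2014

2 months after October 24, 2013 is December 2013; that month ends on December 31, 2013.
December 31, 2013 falls on a Tuesday. The rules make no weekend/holiday allowance, so it remains December 31, 2013.
The 60-calendar-day extension moves the deadline from December 31, 2013 to March 1, 2014.
March 1, 2014 is a Saturday; no weekend or holiday adjustment applies.
Deadline: March 1, 2014.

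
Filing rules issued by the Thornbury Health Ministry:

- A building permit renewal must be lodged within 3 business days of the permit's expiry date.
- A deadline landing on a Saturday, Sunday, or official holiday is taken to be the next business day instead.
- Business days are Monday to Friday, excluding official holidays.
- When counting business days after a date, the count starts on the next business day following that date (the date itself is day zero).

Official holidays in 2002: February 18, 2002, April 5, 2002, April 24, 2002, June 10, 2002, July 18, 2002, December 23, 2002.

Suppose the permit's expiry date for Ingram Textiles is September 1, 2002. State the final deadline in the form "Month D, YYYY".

Counting 3 business days after September 1, 2002 (skipping weekends and listed holidays) reaches September 4, 2002.
September 4, 2002 (Wednesday) is already a business day.
Final deadline: September 4, 2002.

September 4, 2002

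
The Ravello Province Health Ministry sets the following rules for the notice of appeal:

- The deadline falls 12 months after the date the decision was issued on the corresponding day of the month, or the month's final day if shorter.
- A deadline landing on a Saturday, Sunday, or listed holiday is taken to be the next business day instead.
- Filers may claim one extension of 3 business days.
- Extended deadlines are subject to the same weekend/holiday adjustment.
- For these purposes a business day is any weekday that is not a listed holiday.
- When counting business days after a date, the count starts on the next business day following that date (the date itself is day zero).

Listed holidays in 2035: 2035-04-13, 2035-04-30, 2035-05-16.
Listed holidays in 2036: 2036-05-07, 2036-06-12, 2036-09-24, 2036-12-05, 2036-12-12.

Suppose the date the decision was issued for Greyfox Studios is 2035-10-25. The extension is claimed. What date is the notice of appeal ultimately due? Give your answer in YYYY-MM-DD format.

12 months from 2035-10-25 is 2036-10-25.
2036-10-25 is a Saturday, so it moves to the next business day, 2036-10-27 (Monday).
The 3-business-day extension runs from 2036-10-27 to 2036-10-30.
Since 2036-10-30 is a Thursday and not a holiday, the date is unchanged.
The final due date is 2036-10-30.

2036-10-30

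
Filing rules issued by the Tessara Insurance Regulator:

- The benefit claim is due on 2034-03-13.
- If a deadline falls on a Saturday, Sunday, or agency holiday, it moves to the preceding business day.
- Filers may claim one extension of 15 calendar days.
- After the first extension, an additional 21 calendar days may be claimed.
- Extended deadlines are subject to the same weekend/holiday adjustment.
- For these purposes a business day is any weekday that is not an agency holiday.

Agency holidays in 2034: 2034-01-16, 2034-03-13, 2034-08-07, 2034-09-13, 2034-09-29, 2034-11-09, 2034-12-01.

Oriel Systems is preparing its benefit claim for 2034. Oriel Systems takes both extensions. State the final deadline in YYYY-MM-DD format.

2034-04-14

Start from the fixed due date, 2034-03-13.
2034-03-13 is a listed holiday; the preceding business day is 2034-03-10 (Friday).
With the 15-day extension, 2034-03-10 becomes 2034-03-25.
2034-03-25 is a Saturday, so it moves to the preceding business day, 2034-03-24 (Friday).
The 21-calendar-day extension moves the deadline from 2034-03-24 to 2034-04-14.
2034-04-14 is a Friday and not a listed holiday, so it stands.
The final due date is 2034-04-14.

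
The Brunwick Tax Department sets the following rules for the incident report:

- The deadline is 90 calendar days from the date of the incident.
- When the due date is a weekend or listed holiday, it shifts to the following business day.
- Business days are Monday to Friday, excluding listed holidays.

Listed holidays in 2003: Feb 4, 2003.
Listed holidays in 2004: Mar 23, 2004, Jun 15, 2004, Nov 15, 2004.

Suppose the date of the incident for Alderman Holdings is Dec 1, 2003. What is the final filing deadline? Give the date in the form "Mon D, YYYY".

Mar 1, 2004

Adding 90 calendar days to Dec 1, 2003 gives Feb 29, 2004.
Feb 29, 2004 falls on a Sunday. Rolling to the next business day gives Mar 1, 2004, a Monday.
Final deadline: Mar 1, 2004.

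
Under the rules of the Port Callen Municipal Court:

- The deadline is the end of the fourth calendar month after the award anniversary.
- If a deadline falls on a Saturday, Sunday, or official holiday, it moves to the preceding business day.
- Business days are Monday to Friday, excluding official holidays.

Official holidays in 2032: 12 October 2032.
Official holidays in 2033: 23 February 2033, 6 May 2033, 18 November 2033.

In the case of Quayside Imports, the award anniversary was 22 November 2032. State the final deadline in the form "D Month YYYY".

31 March 2033

The fourth month after 22 November 2032 is March 2033, whose last day is 31 March 2033.
31 March 2033 falls on a Thursday, which is a business day, so no adjustment is needed.
The final due date is 31 March 2033.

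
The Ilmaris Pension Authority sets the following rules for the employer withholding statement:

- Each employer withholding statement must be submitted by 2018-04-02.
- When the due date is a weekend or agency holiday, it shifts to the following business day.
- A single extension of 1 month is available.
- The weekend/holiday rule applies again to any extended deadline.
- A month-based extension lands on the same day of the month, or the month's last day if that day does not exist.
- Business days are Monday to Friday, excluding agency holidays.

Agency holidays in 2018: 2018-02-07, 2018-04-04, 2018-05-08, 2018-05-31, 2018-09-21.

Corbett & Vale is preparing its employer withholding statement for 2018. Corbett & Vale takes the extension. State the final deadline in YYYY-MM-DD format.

The stated deadline is 2018-04-02.
2018-04-02 is a Monday and not a listed holiday, so it stands.
The 1 month extension carries 2018-04-02 to 2018-05-02.
2018-05-02 falls on a Wednesday, which is a business day, so no adjustment is needed.
The final due date is 2018-05-02.

2018-05-02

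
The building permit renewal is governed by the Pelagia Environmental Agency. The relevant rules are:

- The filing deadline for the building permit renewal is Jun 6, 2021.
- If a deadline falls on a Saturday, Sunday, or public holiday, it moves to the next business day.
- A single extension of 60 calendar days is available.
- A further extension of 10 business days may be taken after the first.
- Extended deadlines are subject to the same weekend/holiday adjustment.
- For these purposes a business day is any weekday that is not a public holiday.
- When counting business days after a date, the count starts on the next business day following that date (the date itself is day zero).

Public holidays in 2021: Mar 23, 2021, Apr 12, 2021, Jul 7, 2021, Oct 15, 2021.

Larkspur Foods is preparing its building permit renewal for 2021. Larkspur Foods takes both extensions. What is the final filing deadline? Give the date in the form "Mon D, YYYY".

Start from the fixed due date, Jun 6, 2021.
Jun 6, 2021 is a Sunday, so it moves to the next business day, Jun 7, 2021 (Monday).
The 60-calendar-day extension moves the deadline from Jun 7, 2021 to Aug 6, 2021.
Aug 6, 2021 falls on a Friday, which is a business day, so no adjustment is needed.
Counting 10 further business days from Aug 6, 2021 reaches Aug 20, 2021.
Aug 20, 2021 (Friday) is already a business day.
Final deadline: Aug 20, 2021.

Aug 20, 2021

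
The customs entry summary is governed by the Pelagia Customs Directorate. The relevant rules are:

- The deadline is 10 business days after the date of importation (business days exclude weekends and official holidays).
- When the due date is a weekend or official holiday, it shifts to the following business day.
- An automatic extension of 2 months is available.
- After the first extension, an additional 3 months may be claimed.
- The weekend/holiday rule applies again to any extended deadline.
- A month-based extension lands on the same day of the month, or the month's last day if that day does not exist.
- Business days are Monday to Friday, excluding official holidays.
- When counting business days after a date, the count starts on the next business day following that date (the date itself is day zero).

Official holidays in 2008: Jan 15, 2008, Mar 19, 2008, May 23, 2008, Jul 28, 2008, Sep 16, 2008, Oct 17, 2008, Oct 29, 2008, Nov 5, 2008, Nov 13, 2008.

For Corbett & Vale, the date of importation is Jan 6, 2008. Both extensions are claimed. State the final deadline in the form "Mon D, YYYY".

Starting the day after Jan 6, 2008 and counting 10 business days lands on Jan 21, 2008.
Jan 21, 2008 (Monday) is already a business day.
Add 2 months to Jan 21, 2008: Mar 21, 2008.
Mar 21, 2008 (Friday) is already a business day.
Add 3 months to Mar 21, 2008: Jun 21, 2008.
Because Jun 21, 2008 is a Saturday, the deadline becomes Jun 23, 2008 (Monday).
Final deadline: Jun 23, 2008.

Jun 23, 2008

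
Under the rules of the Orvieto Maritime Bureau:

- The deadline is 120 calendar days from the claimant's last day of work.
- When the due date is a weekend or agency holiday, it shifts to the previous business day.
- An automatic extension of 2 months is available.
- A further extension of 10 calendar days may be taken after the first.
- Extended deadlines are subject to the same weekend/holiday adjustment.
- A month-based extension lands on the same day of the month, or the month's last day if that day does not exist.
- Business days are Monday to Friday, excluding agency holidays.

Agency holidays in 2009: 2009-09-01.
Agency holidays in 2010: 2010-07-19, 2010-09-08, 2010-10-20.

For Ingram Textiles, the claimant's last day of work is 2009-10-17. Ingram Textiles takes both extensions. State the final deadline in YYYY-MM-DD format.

2010-04-22

Trigger date 2009-10-17 + 120 calendar days = 2010-02-14.
Because 2010-02-14 is a Sunday, the deadline becomes 2010-02-12 (Friday).
The 2 months extension carries 2010-02-12 to 2010-04-12.
2010-04-12 (Monday) is already a business day.
Applying the 10-calendar-day extension: 2010-04-12 + 10 days = 2010-04-22.
2010-04-22 is a Thursday and not a listed holiday, so it stands.
The final due date is 2010-04-22.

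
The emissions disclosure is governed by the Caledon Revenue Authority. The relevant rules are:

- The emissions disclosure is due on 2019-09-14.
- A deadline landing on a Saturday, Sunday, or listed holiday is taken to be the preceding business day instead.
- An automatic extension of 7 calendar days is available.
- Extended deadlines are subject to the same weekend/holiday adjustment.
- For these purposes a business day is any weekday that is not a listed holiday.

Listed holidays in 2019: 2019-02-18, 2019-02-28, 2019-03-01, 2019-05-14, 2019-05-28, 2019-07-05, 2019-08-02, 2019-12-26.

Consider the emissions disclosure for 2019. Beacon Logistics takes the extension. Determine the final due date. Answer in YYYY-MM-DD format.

The statutory due date is 2019-09-14.
Because 2019-09-14 is a Saturday, the deadline becomes 2019-09-13 (Friday).
With the 7-day extension, 2019-09-13 becomes 2019-09-20.
Since 2019-09-20 is a Friday and not a holiday, the date is unchanged.
Final deadline: 2019-09-20.

2019-09-20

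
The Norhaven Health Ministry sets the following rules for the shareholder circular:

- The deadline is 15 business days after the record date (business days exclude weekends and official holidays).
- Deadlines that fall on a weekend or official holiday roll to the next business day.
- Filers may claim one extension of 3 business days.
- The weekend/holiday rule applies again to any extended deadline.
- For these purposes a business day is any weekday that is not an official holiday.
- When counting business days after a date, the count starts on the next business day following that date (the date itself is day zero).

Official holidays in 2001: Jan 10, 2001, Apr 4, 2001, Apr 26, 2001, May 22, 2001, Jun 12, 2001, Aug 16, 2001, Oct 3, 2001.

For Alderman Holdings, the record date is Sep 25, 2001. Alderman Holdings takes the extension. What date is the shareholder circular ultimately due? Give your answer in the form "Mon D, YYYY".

Oct 22, 2001

Starting the day after Sep 25, 2001 and counting 15 business days lands on Oct 17, 2001.
Oct 17, 2001 falls on a Wednesday, which is a business day, so no adjustment is needed.
Counting 3 further business days from Oct 17, 2001 reaches Oct 22, 2001.
Oct 22, 2001 is a Monday and not a listed holiday, so it stands.
The final due date is Oct 22, 2001.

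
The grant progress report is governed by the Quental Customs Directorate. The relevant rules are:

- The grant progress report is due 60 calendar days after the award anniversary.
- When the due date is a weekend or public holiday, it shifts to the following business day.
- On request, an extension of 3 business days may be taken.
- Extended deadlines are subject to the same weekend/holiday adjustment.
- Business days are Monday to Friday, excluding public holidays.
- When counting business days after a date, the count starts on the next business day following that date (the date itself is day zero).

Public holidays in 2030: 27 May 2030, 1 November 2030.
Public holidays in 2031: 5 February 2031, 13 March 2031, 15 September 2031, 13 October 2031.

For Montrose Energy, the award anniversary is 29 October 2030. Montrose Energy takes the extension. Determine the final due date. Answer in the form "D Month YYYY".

Trigger date 29 October 2030 + 60 calendar days = 28 December 2030.
28 December 2030 is a Saturday, so it moves to the next business day, 30 December 2030 (Monday).
The 3-business-day extension runs from 30 December 2030 to 2 January 2031.
Since 2 January 2031 is a Thursday and not a holiday, the date is unchanged.
Final deadline: 2 January 2031.

2 January 2031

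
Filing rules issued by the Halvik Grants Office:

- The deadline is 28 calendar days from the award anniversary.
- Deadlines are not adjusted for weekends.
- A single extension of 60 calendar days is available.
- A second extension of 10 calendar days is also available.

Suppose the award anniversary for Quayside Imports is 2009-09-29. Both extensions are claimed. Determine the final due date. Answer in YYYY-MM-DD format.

2010-01-05

From 2009-09-29, 28 calendar days later is 2009-10-27.
2009-10-27 is a Tuesday; no weekend or holiday adjustment applies.
Applying the 60-calendar-day extension: 2009-10-27 + 60 days = 2009-12-26.
2009-12-26 is a Saturday; no weekend or holiday adjustment applies.
The 10-calendar-day extension moves the deadline from 2009-12-26 to 2010-01-05.
2010-01-05 is a Tuesday; no weekend or holiday adjustment applies.
The final due date is 2010-01-05.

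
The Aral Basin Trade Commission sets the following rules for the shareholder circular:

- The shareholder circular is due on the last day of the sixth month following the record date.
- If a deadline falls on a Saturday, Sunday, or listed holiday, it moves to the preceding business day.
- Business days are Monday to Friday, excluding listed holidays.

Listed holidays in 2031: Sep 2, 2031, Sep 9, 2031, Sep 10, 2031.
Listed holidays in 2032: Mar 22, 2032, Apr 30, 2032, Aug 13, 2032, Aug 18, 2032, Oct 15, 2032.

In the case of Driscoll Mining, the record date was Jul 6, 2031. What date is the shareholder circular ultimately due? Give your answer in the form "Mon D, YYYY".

6 months after Jul 6, 2031 is January 2032; that month ends on Jan 31, 2032.
Jan 31, 2032 falls on a Saturday. Rolling to the preceding business day gives Jan 30, 2032, a Friday.
So the filing is due Jan 30, 2032.

Jan 30, 2032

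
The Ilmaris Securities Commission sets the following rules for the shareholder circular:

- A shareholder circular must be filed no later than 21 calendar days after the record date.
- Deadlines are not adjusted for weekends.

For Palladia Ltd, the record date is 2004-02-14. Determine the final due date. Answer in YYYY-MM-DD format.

Trigger date 2004-02-14 + 21 calendar days = 2004-03-06.
2004-03-06 falls on a Saturday. The rules make no weekend/holiday allowance, so it remains 2004-03-06.
So the filing is due 2004-03-06.

2004-03-06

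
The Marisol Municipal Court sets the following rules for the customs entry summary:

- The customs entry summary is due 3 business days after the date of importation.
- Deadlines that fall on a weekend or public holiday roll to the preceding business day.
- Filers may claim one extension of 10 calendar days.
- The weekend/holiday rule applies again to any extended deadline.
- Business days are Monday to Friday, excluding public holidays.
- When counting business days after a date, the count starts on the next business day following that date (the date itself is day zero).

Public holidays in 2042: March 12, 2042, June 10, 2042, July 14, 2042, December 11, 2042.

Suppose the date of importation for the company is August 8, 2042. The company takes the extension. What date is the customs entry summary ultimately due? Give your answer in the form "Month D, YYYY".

Starting the day after August 8, 2042 and counting 3 business days lands on August 13, 2042.
August 13, 2042 falls on a Wednesday, which is a business day, so no adjustment is needed.
With the 10-day extension, August 13, 2042 becomes August 23, 2042.
August 23, 2042 is a Saturday, so it moves to the preceding business day, August 22, 2042 (Friday).
The final due date is August 22, 2042.

August 22, 2042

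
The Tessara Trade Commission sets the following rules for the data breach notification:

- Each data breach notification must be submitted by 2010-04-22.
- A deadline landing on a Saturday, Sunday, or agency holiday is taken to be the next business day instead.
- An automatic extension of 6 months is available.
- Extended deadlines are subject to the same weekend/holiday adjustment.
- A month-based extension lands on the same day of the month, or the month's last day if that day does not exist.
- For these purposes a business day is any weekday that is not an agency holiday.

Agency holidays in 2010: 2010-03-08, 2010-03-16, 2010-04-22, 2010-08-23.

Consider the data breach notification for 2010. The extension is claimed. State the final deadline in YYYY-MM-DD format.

The statutory due date is 2010-04-22.
Because 2010-04-22 is a listed holiday, the deadline becomes 2010-04-23 (Friday).
Applying the 6 months extension: 6 months after 2010-04-23 is 2010-10-23.
2010-10-23 is a Saturday; the next business day is 2010-10-25 (Monday).
Final deadline: 2010-10-25.

2010-10-25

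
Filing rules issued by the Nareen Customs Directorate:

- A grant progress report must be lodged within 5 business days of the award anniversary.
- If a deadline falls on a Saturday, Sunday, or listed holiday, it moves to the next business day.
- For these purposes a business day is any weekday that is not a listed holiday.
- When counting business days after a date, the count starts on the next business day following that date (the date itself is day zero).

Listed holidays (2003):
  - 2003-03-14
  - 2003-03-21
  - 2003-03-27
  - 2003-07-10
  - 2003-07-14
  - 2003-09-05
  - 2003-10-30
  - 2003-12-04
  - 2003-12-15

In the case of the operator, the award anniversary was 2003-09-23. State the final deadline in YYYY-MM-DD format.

2003-09-30

5 business days after 2003-09-23, excluding weekends and holidays, is 2003-09-30.
Since 2003-09-30 is a Tuesday and not a holiday, the date is unchanged.
The final due date is 2003-09-30.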